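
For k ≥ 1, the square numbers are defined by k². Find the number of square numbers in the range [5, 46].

The n-th square number is n².
Smallest index with value ≥ 5: n = 3 (giving 9).
Largest index with value ≤ 46: n = 6 (giving 36).
Indices 3 through 6: 4 terms.

4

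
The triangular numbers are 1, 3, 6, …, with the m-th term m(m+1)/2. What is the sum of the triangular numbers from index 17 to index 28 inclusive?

3244

Σ i(i+1)/2 = (Σi² + Σi) / 2 over i = 17..28.
Σi = 406 − 136 = 270 and Σi² = 7714 − 1496 = 6218.
(1·6218 + 1·270) / 2 = 6488/2 = 3244.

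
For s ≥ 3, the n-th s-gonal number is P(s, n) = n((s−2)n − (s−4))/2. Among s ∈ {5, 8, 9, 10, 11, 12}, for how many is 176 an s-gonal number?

s = 5: P(5, 11) = 176. ✓
s = 8: P(8, 8) = 176. ✓
s = 9: P(9, 7) = 154 and P(9, 8) = 204; 176 is not s-gonal.
s = 10: P(10, 7) = 175 and P(10, 8) = 232; 176 is not s-gonal.
s = 11: P(11, 6) = 141 and P(11, 7) = 196; 176 is not s-gonal.
s = 12: P(12, 6) = 156 and P(12, 7) = 217; 176 is not s-gonal.
Hits: s ∈ {5, 8} → 2.

2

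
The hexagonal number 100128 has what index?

224

Set n(2n−1) = 100128, giving 2n² − n − 100128 = 0.
The discriminant is 1 + 8·100128 = 801025, and √801025 = 895.
So n = (1 + 895) / 4 = 896/4 = 224.
Check: 224·(2·224 − 1) = 100128. ✓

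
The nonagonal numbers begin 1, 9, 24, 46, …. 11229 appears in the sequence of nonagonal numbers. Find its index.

57

Set n(7n−5)/2 = 11229, giving 7n² − 5n − 22458 = 0.
So n = (5 + 793) / 14 = 798/14 = 57.
Check: 57·(7·57 − 5)/2 = 11229. ✓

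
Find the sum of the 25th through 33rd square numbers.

7629

Σ_{i=25}^{33} i² = 12529 − 4900 = 7629.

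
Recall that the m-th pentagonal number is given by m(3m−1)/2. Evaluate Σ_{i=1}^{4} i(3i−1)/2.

40

Σ i(3i−1)/2 = (3Σi² − Σi) / 2 over i = 1..4.
Σi = 10 and Σi² = 30.
(3·30 − 1·10) / 2 = 80/2 = 40.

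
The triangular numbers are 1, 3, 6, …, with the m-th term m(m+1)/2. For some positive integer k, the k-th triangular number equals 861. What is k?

Set n(n+1)/2 = 861, giving n² + n − 1722 = 0.
The discriminant is 1 + 8·861 = 6889, and √6889 = 83.
So n = (-1 + 83) / 2 = 82/2 = 41.

41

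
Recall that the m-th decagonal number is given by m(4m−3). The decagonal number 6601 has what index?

Set n(4n−3) = 6601, giving 4n² − 3n − 6601 = 0.
The discriminant is 9 + 16·6601 = 105625, and √105625 = 325.
So n = (3 + 325) / 8 = 328/8 = 41.
Check: 41·(4·41 − 3) = 6601. ✓

41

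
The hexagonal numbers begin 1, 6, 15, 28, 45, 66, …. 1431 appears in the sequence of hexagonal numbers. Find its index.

Set n(2n−1) = 1431, giving 2n² − n − 1431 = 0.
The discriminant is 1 + 8·1431 = 11449, and √11449 = 107.
So n = (1 + 107) / 4 = 108/4 = 27.

27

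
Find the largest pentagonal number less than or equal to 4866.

Solve n(3n−1)/2 ≤ 4866 for integer n.
n = 57 gives 4845 ≤ 4866, while n = 58 gives 5017 > 4866; so the answer is 4845.

4845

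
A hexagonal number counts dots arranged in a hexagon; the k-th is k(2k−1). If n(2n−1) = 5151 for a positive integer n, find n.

Set n(2n−1) = 5151, giving 2n² − n − 5151 = 0.
The discriminant is 1 + 8·5151 = 41209, and √41209 = 203.
So n = (1 + 203) / 4 = 204/4 = 51.

51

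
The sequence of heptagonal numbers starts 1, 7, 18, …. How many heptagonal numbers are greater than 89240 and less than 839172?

390

The n-th heptagonal number is n(5n−3)/2.
Smallest index with value > 89240: n = 190 (giving 89965).
Largest index with value < 839172: n = 579 (giving 837234).
Indices 190 through 579: 390 terms.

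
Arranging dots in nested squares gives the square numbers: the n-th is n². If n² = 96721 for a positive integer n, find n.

311

We need n² = 96721, so n = √96721 = 311.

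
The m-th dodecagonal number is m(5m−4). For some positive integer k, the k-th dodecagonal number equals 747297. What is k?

387

Set n(5n−4) = 747297, giving 5n² − 4n − 747297 = 0.
The discriminant is 16 + 20·747297 = 14945956, and √14945956 = 3866.
So n = (4 + 3866) / 10 = 3870/10 = 387.
Check: 387·(5·387 − 4) = 747297. ✓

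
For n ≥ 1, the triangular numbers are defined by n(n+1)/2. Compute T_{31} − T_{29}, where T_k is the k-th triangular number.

31·32/2 = 496 and 29·30/2 = 435.
Difference: 496 − 435 = 61.

61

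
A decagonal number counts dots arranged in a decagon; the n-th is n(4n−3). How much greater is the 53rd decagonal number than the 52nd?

Consecutive decagonal numbers differ by 8n − 7: here 8·53 − 7 = 417.

417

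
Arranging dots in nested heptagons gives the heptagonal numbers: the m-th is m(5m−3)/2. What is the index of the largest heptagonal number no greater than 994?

Solve n(5n−3)/2 ≤ 994 for integer n.
n = 20 gives 970 ≤ 994, while n = 21 gives 1071 > 994; so the answer is index 20.

20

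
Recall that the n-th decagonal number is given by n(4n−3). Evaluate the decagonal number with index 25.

2425

The 25th decagonal number is n(4n−3) with n = 25.
25·(4·25 − 3) = 25·97 = 2425.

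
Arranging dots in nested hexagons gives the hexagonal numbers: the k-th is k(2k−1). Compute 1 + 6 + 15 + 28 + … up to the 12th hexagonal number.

Σ i(2i−1) = 2Σi² − Σi over i = 1..12.
Σi = 78 and Σi² = 650.
2·650 − 1·78 = 1222.

1222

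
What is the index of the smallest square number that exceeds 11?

Solve n² > 11 for integer n.
The largest n with value ≤ 11 is 3 (since 9 ≤ 11 < 16), so the first above is n = 4, value 16.

4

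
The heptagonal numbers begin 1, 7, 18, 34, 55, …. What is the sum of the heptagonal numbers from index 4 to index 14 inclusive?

2354

Σ i(5i−3)/2 = (5Σi² − 3Σi) / 2 over i = 4..14.
Σi = 105 − 6 = 99 and Σi² = 1015 − 14 = 1001.
(5·1001 − 3·99) / 2 = 4708/2 = 2354.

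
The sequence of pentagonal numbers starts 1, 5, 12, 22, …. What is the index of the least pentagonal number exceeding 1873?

Solve n(3n−1)/2 > 1873 for integer n.
The largest n with value ≤ 1873 is 35 (since 1820 ≤ 1873 < 1926), so the first above is n = 36, value 1926.

36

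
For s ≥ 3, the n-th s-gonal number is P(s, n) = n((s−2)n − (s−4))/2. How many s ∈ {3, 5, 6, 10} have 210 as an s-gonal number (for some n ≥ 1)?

s = 3: P(3, 20) = 210. ✓
s = 5: P(5, 12) = 210. ✓
s = 6: P(6, 10) = 190 and P(6, 11) = 231; 210 is not s-gonal.
s = 10: P(10, 7) = 175 and P(10, 8) = 232; 210 is not s-gonal.
Hits: s ∈ {3, 5} → 2.

2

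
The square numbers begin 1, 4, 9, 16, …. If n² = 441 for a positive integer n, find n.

We need n² = 441, so n = √441 = 21.

21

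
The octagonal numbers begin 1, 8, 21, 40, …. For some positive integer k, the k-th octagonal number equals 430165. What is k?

379

Set n(3n−2) = 430165, giving 3n² − 2n − 430165 = 0.
The discriminant is 4 + 12·430165 = 5161984, and √5161984 = 2272.
So n = (2 + 2272) / 6 = 2274/6 = 379.
Check: 379·(3·379 − 2) = 430165. ✓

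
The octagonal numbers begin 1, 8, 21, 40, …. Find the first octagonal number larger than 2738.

2821

Solve n(3n−2) > 2738 for integer n.
The largest n with value ≤ 2738 is 30 (since 2640 ≤ 2738 < 2821), so the first above is n = 31, value 2821.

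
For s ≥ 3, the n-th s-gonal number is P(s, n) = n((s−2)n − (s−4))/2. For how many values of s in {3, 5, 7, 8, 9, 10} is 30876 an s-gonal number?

1

s = 3: P(3, 248) = 30876. ✓
s = 5: P(5, 143) = 30602 and P(5, 144) = 31032; 30876 is not s-gonal.
s = 7: P(7, 111) = 30636 and P(7, 112) = 31192; 30876 is not s-gonal.
s = 8: P(8, 101) = 30401 and P(8, 102) = 31008; 30876 is not s-gonal.
s = 9: P(9, 94) = 30691 and P(9, 95) = 31350; 30876 is not s-gonal.
s = 10: P(10, 88) = 30712 and P(10, 89) = 31417; 30876 is not s-gonal.
Hits: s ∈ {3} → 1.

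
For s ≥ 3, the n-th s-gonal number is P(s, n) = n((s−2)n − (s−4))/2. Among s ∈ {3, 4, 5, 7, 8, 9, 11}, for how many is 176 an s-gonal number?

2

s = 3: P(3, 18) = 171 and P(3, 19) = 190; 176 is not s-gonal.
s = 4: P(4, 13) = 169 and P(4, 14) = 196; 176 is not s-gonal.
s = 5: P(5, 11) = 176. ✓
s = 7: P(7, 8) = 148 and P(7, 9) = 189; 176 is not s-gonal.
s = 8: P(8, 8) = 176. ✓
s = 9: P(9, 7) = 154 and P(9, 8) = 204; 176 is not s-gonal.
s = 11: P(11, 6) = 141 and P(11, 7) = 196; 176 is not s-gonal.
Hits: s ∈ {5, 8} → 2.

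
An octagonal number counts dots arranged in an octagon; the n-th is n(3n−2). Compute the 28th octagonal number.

The 28th octagonal number is n(3n−2) with n = 28.
28·(3·28 − 2) = 28·82 = 2296.

2296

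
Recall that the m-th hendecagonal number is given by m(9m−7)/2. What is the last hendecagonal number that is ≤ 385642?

385295

Solve n(9n−7)/2 ≤ 385642 for integer n.
n = 293 gives 385295 ≤ 385642, while n = 294 gives 387933 > 385642; so the answer is 385295.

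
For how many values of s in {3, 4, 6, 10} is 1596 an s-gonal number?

s = 3: P(3, 56) = 1596. ✓
s = 4: P(4, 39) = 1521 and P(4, 40) = 1600; 1596 is not s-gonal.
s = 6: P(6, 28) = 1540 and P(6, 29) = 1653; 1596 is not s-gonal.
s = 10: P(10, 20) = 1540 and P(10, 21) = 1701; 1596 is not s-gonal.
Hits: s ∈ {3} → 1.

1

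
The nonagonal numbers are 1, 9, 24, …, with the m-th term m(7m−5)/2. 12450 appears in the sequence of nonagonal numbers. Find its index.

60

Set n(7n−5)/2 = 12450, giving 7n² − 5n − 24900 = 0.
The discriminant is 25 + 56·12450 = 697225, and √697225 = 835.
So n = (5 + 835) / 14 = 840/14 = 60.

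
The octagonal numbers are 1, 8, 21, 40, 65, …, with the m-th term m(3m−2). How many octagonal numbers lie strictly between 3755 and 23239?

The n-th octagonal number is n(3n−2).
Smallest index with value > 3755: n = 36 (giving 3816).
Largest index with value < 23239: n = 88 (giving 23056).
Indices 36 through 88: 53 terms.

53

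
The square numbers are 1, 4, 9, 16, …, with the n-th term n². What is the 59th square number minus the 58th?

117

n² − (n−1)² = 2n − 1, so 59² − 58² = 2·59 − 1 = 117.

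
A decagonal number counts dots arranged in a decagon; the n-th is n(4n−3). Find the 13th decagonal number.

637

13·(4·13 − 3) = 13·49 = 637.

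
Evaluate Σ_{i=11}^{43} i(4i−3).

105523

Σ i(4i−3) = 4Σi² − 3Σi over i = 11..43.
Σi = 946 − 55 = 891 and Σi² = 27434 − 385 = 27049.
4·27049 − 3·891 = 105523.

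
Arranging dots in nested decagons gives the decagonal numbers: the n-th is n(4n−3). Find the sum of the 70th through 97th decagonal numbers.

781186

Σ i(4i−3) = 4Σi² − 3Σi over i = 70..97.
Σi = 4753 − 2415 = 2338 and Σi² = 308945 − 111895 = 197050.
4·197050 − 3·2338 = 781186.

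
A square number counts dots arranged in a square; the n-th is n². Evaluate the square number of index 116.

The 116th square number is n² with n = 116.
116² = 13456.

13456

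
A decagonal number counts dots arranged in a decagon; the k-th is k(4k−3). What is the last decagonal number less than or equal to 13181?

Solve n(4n−3) ≤ 13181 for integer n.
n = 57 gives 12825 ≤ 13181, while n = 58 gives 13282 > 13181; so the answer is 12825.

12825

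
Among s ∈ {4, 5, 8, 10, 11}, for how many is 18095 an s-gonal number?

1

s = 4: P(4, 134) = 17956 and P(4, 135) = 18225; 18095 is not s-gonal.
s = 5: P(5, 110) = 18095. ✓
s = 8: P(8, 77) = 17633 and P(8, 78) = 18096; 18095 is not s-gonal.
s = 10: P(10, 67) = 17755 and P(10, 68) = 18292; 18095 is not s-gonal.
s = 11: P(11, 63) = 17640 and P(11, 64) = 18208; 18095 is not s-gonal.
Hits: s ∈ {5} → 1.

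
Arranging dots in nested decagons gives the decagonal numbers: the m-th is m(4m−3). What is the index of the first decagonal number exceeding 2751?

27

Solve n(4n−3) > 2751 for integer n.
The largest n with value ≤ 2751 is 26 (since 2626 ≤ 2751 < 2835), so the first above is n = 27, value 2835.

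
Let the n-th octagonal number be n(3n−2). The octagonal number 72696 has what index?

156

Set n(3n−2) = 72696, giving 3n² − 2n − 72696 = 0.
The discriminant is 4 + 12·72696 = 872356, and √872356 = 934.
So n = (2 + 934) / 6 = 936/6 = 156.
Check: 156·(3·156 − 2) = 72696. ✓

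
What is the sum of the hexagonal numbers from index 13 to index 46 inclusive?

Σ i(2i−1) = 2Σi² − Σi over i = 13..46.
Σi = 1081 − 78 = 1003 and Σi² = 33511 − 650 = 32861.
2·32861 − 1·1003 = 64719.

64719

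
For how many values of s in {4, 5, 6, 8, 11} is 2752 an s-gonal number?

1

s = 4: P(4, 52) = 2704 and P(4, 53) = 2809; 2752 is not s-gonal.
s = 5: P(5, 43) = 2752. ✓
s = 6: P(6, 37) = 2701 and P(6, 38) = 2850; 2752 is not s-gonal.
s = 8: P(8, 30) = 2640 and P(8, 31) = 2821; 2752 is not s-gonal.
s = 11: P(11, 25) = 2725 and P(11, 26) = 2951; 2752 is not s-gonal.
Hits: s ∈ {5} → 1.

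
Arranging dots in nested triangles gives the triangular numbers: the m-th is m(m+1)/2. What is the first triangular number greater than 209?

Solve n(n+1)/2 > 209 for integer n.
The largest n with value ≤ 209 is 19 (since 190 ≤ 209 < 210), so the first above is n = 20, value 210.

210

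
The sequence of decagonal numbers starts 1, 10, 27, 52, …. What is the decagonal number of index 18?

1242

The 18th decagonal number is n(4n−3) with n = 18.
18·(4·18 − 3) = 18·69 = 1242.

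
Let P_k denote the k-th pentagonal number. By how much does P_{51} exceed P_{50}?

151

Consecutive pentagonal numbers differ by 3n − 2: here 3·51 − 2 = 151.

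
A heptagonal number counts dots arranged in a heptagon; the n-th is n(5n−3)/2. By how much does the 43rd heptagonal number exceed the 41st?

417

43·(5·43 − 3)/2 = 4558 and 41·(5·41 − 3)/2 = 4141.
Difference: 4558 − 4141 = 417.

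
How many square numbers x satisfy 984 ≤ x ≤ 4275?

The n-th square number is n².
Smallest index with value ≥ 984: n = 32 (giving 1024).
Largest index with value ≤ 4275: n = 65 (giving 4225).
Indices 32 through 65: 34 terms.

34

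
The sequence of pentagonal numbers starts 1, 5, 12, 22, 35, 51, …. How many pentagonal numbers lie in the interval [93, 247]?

The n-th pentagonal number is n(3n−1)/2.
Smallest index with value ≥ 93: n = 9 (giving 117).
Largest index with value ≤ 247: n = 13 (giving 247).
Indices 9 through 13: 5 terms.

5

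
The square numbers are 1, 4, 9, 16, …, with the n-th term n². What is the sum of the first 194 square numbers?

Σ_{i=1}^{194} i² = 194·195·389/6 = 2452645.

2452645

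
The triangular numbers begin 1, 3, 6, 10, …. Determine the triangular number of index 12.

78

The 12th triangular number is n(n+1)/2 with n = 12.
12·13/2 = 156/2 = 78.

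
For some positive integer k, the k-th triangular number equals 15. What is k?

5

Set n(n+1)/2 = 15, giving n² + n − 30 = 0.
The discriminant is 1 + 8·15 = 121, and √121 = 11.
So n = (-1 + 11) / 2 = 10/2 = 5.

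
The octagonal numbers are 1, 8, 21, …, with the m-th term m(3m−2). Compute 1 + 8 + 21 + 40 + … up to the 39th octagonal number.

60060

Σ i(3i−2) = 3Σi² − 2Σi over i = 1..39.
Σi = 780 and Σi² = 20540.
3·20540 − 2·780 = 60060.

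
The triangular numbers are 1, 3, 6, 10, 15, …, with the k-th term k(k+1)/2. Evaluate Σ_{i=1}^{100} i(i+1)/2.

171700

Σ i(i+1)/2 = (Σi² + Σi) / 2 over i = 1..100.
Σi = 5050 and Σi² = 338350.
(1·338350 + 1·5050) / 2 = 343400/2 = 171700.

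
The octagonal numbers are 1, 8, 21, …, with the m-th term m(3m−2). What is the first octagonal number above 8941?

Solve n(3n−2) > 8941 for integer n.
The largest n with value ≤ 8941 is 54 (since 8640 ≤ 8941 < 8965), so the first above is n = 55, value 8965.

8965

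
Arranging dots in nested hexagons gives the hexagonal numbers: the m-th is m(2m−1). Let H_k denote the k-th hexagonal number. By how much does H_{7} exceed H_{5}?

46

7·(2·7 − 1) = 91 and 5·(2·5 − 1) = 45.
Difference: 91 − 45 = 46.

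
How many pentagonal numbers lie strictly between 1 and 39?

4

The n-th pentagonal number is n(3n−1)/2.
Smallest index with value > 1: n = 2 (giving 5).
Largest index with value < 39: n = 5 (giving 35).
Indices 2 through 5: 4 terms.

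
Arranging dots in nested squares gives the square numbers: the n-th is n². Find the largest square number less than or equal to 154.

Solve n² ≤ 154 for integer n.
n = 12 gives 144 ≤ 154, while n = 13 gives 169 > 154; so the answer is 144.

144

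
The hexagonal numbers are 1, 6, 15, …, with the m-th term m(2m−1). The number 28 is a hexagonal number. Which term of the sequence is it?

4

Set n(2n−1) = 28, giving 2n² − n − 28 = 0.
So n = (1 + 15) / 4 = 16/4 = 4.
Check: 4·(2·4 − 1) = 28. ✓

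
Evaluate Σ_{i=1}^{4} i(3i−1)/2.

Σ i(3i−1)/2 = (3Σi² − Σi) / 2 over i = 1..4.
Σi = 10 and Σi² = 30.
(3·30 − 1·10) / 2 = 80/2 = 40.

40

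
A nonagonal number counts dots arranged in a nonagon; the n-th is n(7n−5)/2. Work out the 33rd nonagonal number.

33·(7·33 − 5)/2 = 33·226/2 = 33·113 = 3729.

3729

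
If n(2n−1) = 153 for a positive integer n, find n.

9

Set n(2n−1) = 153, giving 2n² − n − 153 = 0.
The discriminant is 1 + 8·153 = 1225, and √1225 = 35.
So n = (1 + 35) / 4 = 36/4 = 9.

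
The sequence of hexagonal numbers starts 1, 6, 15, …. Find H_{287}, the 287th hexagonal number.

164451

The 287th hexagonal number is n(2n−1) with n = 287.
287·(2·287 − 1) = 287·573 = 164451.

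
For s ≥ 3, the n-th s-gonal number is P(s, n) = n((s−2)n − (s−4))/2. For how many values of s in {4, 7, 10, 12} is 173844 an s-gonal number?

s = 4: P(4, 416) = 173056 and P(4, 417) = 173889; 173844 is not s-gonal.
s = 7: P(7, 264) = 173844. ✓
s = 10: P(10, 208) = 172432 and P(10, 209) = 174097; 173844 is not s-gonal.
s = 12: P(12, 186) = 172236 and P(12, 187) = 174097; 173844 is not s-gonal.
Hits: s ∈ {7} → 1.

1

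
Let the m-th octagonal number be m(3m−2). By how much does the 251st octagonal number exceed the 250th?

Consecutive octagonal numbers differ by 6n − 5: here 6·251 − 5 = 1501.

1501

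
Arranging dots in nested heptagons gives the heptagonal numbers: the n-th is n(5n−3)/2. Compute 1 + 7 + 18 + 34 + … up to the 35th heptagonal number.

36330

Σ i(5i−3)/2 = (5Σi² − 3Σi) / 2 over i = 1..35.
Σi = 630 and Σi² = 14910.
(5·14910 − 3·630) / 2 = 72660/2 = 36330.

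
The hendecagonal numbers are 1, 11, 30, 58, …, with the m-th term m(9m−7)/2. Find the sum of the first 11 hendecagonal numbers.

2046

Σ i(9i−7)/2 = (9Σi² − 7Σi) / 2 over i = 1..11.
Σi = 66 and Σi² = 506.
(9·506 − 7·66) / 2 = 4092/2 = 2046.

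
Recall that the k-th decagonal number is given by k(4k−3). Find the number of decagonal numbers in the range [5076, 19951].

The n-th decagonal number is n(4n−3).
Smallest index with value ≥ 5076: n = 36 (giving 5076).
Largest index with value ≤ 19951: n = 71 (giving 19951).
Indices 36 through 71: 36 terms.

36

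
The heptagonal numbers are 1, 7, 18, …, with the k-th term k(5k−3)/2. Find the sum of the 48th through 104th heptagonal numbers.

Σ i(5i−3)/2 = (5Σi² − 3Σi) / 2 over i = 48..104.
Σi = 5460 − 1128 = 4332 and Σi² = 380380 − 35720 = 344660.
(5·344660 − 3·4332) / 2 = 1710304/2 = 855152.

855152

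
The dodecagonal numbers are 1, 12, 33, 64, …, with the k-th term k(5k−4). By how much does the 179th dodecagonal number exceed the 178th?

1781

Consecutive dodecagonal numbers differ by 10n − 9: here 10·179 − 9 = 1781.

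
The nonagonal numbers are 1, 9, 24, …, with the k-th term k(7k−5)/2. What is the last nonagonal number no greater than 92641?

92584

Solve n(7n−5)/2 ≤ 92641 for integer n.
n = 163 gives 92584 ≤ 92641, while n = 164 gives 93726 > 92641; so the answer is 92584.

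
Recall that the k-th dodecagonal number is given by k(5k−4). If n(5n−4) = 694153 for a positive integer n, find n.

Set n(5n−4) = 694153, giving 5n² − 4n − 694153 = 0.
The discriminant is 16 + 20·694153 = 13883076, and √13883076 = 3726.
So n = (4 + 3726) / 10 = 3730/10 = 373.

373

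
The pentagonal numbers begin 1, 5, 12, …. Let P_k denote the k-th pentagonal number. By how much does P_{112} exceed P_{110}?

112·(3·112 − 1)/2 = 18760 and 110·(3·110 − 1)/2 = 18095.
Difference: 18760 − 18095 = 665.

665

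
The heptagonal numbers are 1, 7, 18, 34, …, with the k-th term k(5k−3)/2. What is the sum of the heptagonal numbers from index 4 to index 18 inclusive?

Σ i(5i−3)/2 = (5Σi² − 3Σi) / 2 over i = 4..18.
Σi = 171 − 6 = 165 and Σi² = 2109 − 14 = 2095.
(5·2095 − 3·165) / 2 = 9980/2 = 4990.

4990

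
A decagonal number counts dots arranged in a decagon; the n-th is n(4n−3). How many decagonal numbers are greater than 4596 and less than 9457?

The n-th decagonal number is n(4n−3).
Smallest index with value > 4596: n = 35 (giving 4795).
Largest index with value < 9457: n = 48 (giving 9072).
Indices 35 through 48: 14 terms.

14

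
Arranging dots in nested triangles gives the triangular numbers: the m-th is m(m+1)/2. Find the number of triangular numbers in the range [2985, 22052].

The n-th triangular number is n(n+1)/2.
Smallest index with value ≥ 2985: n = 77 (giving 3003).
Largest index with value ≤ 22052: n = 209 (giving 21945).
Indices 77 through 209: 133 terms.

133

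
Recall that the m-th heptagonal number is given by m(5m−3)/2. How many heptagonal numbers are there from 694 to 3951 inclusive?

The n-th heptagonal number is n(5n−3)/2.
Smallest index with value ≥ 694: n = 17 (giving 697).
Largest index with value ≤ 3951: n = 40 (giving 3940).
Indices 17 through 40: 24 terms.

24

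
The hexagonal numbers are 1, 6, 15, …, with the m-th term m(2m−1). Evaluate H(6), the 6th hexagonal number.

66

The 6th hexagonal number is n(2n−1) with n = 6.
6·(2·6 − 1) = 6·11 = 66.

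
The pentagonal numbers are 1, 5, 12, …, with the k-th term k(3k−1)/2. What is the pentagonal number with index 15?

The 15th pentagonal number is n(3n−1)/2 with n = 15.
15·(3·15 − 1)/2 = 15·44/2 = 15·22 = 330.

330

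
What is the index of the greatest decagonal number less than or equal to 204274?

226

Solve n(4n−3) ≤ 204274 for integer n.
n = 226 gives 203626 ≤ 204274, while n = 227 gives 205435 > 204274; so the answer is index 226.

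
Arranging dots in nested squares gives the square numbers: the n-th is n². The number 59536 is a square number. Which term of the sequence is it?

We need n² = 59536, so n = √59536 = 244.

244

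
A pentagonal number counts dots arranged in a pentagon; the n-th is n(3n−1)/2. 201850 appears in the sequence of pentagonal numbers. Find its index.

Set n(3n−1)/2 = 201850, giving 3n² − n − 403700 = 0.
The discriminant is 1 + 24·201850 = 4844401, and √4844401 = 2201.
So n = (1 + 2201) / 6 = 2202/6 = 367.
Check: 367·(3·367 − 1)/2 = 201850. ✓

367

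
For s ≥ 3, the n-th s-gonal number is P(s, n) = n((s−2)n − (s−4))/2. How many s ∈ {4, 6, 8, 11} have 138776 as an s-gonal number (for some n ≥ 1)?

1

s = 4: P(4, 372) = 138384 and P(4, 373) = 139129; 138776 is not s-gonal.
s = 6: P(6, 263) = 138075 and P(6, 264) = 139128; 138776 is not s-gonal.
s = 8: P(8, 215) = 138245 and P(8, 216) = 139536; 138776 is not s-gonal.
s = 11: P(11, 176) = 138776. ✓
Hits: s ∈ {11} → 1.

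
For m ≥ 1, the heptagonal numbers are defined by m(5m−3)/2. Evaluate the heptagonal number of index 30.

2205

The 30th heptagonal number is n(5n−3)/2 with n = 30.
30·(5·30 − 3)/2 = 30·147/2 = 2205.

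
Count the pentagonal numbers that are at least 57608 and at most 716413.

The n-th pentagonal number is n(3n−1)/2.
Smallest index with value ≥ 57608: n = 197 (giving 58115).
Largest index with value ≤ 716413: n = 691 (giving 715876).
Indices 197 through 691: 495 terms.

495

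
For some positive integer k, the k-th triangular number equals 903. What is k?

42

Set n(n+1)/2 = 903, giving n² + n − 1806 = 0.
The discriminant is 1 + 8·903 = 7225, and √7225 = 85.
So n = (-1 + 85) / 2 = 84/2 = 42.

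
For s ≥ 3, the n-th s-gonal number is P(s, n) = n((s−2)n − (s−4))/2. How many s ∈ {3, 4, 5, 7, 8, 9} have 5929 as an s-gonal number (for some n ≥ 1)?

2

s = 3: P(3, 108) = 5886 and P(3, 109) = 5995; 5929 is not s-gonal.
s = 4: P(4, 77) = 5929. ✓
s = 5: P(5, 63) = 5922 and P(5, 64) = 6112; 5929 is not s-gonal.
s = 7: P(7, 49) = 5929. ✓
s = 8: P(8, 44) = 5720 and P(8, 45) = 5985; 5929 is not s-gonal.
s = 9: P(9, 41) = 5781 and P(9, 42) = 6069; 5929 is not s-gonal.
Hits: s ∈ {4, 7} → 2.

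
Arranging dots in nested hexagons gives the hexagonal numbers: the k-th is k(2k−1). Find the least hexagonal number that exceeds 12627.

12720

Solve n(2n−1) > 12627 for integer n.
The largest n with value ≤ 12627 is 79 (since 12403 ≤ 12627 < 12720), so the first above is n = 80, value 12720.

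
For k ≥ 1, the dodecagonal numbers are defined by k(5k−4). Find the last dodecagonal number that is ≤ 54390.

Solve n(5n−4) ≤ 54390 for integer n.
n = 104 gives 53664 ≤ 54390, while n = 105 gives 54705 > 54390; so the answer is 53664.

53664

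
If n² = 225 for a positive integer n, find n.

15

We need n² = 225, so n = √225 = 15.
Check: 15² = 225. ✓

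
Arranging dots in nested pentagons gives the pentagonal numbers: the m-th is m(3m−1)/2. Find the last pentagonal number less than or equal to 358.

330

Solve n(3n−1)/2 ≤ 358 for integer n.
n = 15 gives 330 ≤ 358, while n = 16 gives 376 > 358; so the answer is 330.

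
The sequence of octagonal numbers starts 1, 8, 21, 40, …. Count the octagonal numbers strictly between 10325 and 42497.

The n-th octagonal number is n(3n−2).
Smallest index with value > 10325: n = 60 (giving 10680).
Largest index with value < 42497: n = 119 (giving 42245).
Indices 60 through 119: 60 terms.

60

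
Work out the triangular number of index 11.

66

The 11th triangular number is n(n+1)/2 with n = 11.
11·12/2 = 132/2 = 66.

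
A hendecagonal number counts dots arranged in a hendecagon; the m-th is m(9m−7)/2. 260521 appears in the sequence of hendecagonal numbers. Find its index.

Set n(9n−7)/2 = 260521, giving 9n² − 7n − 521042 = 0.
The discriminant is 49 + 72·260521 = 18757561, and √18757561 = 4331.
So n = (7 + 4331) / 18 = 4338/18 = 241.

241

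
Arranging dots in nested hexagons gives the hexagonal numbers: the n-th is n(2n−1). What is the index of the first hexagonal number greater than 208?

Solve n(2n−1) > 208 for integer n.
The largest n with value ≤ 208 is 10 (since 190 ≤ 208 < 231), so the first above is n = 11, value 231.

11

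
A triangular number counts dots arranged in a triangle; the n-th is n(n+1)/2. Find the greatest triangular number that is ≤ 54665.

54615

Solve n(n+1)/2 ≤ 54665 for integer n.
n = 330 gives 54615 ≤ 54665, while n = 331 gives 54946 > 54665; so the answer is 54615.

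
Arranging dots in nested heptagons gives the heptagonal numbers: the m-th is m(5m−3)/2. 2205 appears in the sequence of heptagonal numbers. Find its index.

30

Set n(5n−3)/2 = 2205, giving 5n² − 3n − 4410 = 0.
The discriminant is 9 + 40·2205 = 88209, and √88209 = 297.
So n = (3 + 297) / 10 = 300/10 = 30.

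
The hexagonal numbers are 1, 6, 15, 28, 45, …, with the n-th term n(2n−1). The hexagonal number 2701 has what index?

Set n(2n−1) = 2701, giving 2n² − n − 2701 = 0.
The discriminant is 1 + 8·2701 = 21609, and √21609 = 147.
So n = (1 + 147) / 4 = 148/4 = 37.
Check: 37·(2·37 − 1) = 2701. ✓

37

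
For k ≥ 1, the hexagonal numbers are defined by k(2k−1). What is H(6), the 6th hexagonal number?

The 6th hexagonal number is n(2n−1) with n = 6.
6·(2·6 − 1) = 6·11 = 66.

66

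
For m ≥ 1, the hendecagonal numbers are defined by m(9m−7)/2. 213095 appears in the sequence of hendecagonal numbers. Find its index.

218

Set n(9n−7)/2 = 213095, giving 9n² − 7n − 426190 = 0.
So n = (7 + 3917) / 18 = 3924/18 = 218.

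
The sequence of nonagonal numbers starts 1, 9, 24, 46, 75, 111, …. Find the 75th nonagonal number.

19500

75·(7·75 − 5)/2 = 75·520/2 = 75·260 = 19500.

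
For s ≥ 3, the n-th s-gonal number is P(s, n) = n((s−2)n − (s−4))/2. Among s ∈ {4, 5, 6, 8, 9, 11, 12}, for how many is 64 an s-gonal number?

2

s = 4: P(4, 8) = 64. ✓
s = 5: P(5, 6) = 51 and P(5, 7) = 70; 64 is not s-gonal.
s = 6: P(6, 5) = 45 and P(6, 6) = 66; 64 is not s-gonal.
s = 8: P(8, 4) = 40 and P(8, 5) = 65; 64 is not s-gonal.
s = 9: P(9, 4) = 46 and P(9, 5) = 75; 64 is not s-gonal.
s = 11: P(11, 4) = 58 and P(11, 5) = 95; 64 is not s-gonal.
s = 12: P(12, 4) = 64. ✓
Hits: s ∈ {4, 12} → 2.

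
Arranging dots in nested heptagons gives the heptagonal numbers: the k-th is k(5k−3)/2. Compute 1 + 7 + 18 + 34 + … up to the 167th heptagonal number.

3895108

Σ i(5i−3)/2 = (5Σi² − 3Σi) / 2 over i = 1..167.
Σi = 14028 and Σi² = 1566460.
(5·1566460 − 3·14028) / 2 = 7790216/2 = 3895108.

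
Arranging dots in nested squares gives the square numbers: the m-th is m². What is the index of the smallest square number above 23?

5

Solve n² > 23 for integer n.
The largest n with value ≤ 23 is 4 (since 16 ≤ 23 < 25), so the first above is n = 5, value 25.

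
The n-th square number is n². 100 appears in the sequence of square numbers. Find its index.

10

We need n² = 100, so n = √100 = 10.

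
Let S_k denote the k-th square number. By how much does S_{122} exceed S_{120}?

484

122² = 14884 and 120² = 14400.
Difference: 14884 − 14400 = 484.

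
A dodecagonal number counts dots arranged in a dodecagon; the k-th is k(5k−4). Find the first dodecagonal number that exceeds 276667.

277536

Solve n(5n−4) > 276667 for integer n.
The largest n with value ≤ 276667 is 235 (since 275185 ≤ 276667 < 277536), so the first above is n = 236, value 277536.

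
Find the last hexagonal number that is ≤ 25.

15

Solve n(2n−1) ≤ 25 for integer n.
n = 3 gives 15 ≤ 25, while n = 4 gives 28 > 25; so the answer is 15.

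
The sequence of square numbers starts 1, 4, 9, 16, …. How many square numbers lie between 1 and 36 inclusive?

6

The n-th square number is n².
Smallest index with value ≥ 1: n = 1 (giving 1).
Largest index with value ≤ 36: n = 6 (giving 36).
Indices 1 through 6: 6 terms.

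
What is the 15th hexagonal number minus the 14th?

57

Consecutive hexagonal numbers differ by 4n − 3: here 4·15 − 3 = 57.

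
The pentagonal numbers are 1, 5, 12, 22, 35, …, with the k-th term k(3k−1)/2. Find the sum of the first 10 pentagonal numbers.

550

Σ i(3i−1)/2 = (3Σi² − Σi) / 2 over i = 1..10.
Σi = 55 and Σi² = 385.
(3·385 − 1·55) / 2 = 1100/2 = 550.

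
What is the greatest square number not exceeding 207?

Solve n² ≤ 207 for integer n.
n = 14 gives 196 ≤ 207, while n = 15 gives 225 > 207; so the answer is 196.

196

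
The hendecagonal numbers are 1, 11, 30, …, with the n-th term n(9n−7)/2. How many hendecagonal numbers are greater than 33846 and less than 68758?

The n-th hendecagonal number is n(9n−7)/2.
Smallest index with value > 33846: n = 88 (giving 34540).
Largest index with value < 68758: n = 123 (giving 67650).
Indices 88 through 123: 36 terms.

36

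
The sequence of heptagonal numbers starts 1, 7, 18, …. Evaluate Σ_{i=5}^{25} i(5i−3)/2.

Σ i(5i−3)/2 = (5Σi² − 3Σi) / 2 over i = 5..25.
Σi = 325 − 10 = 315 and Σi² = 5525 − 30 = 5495.
(5·5495 − 3·315) / 2 = 26530/2 = 13265.

13265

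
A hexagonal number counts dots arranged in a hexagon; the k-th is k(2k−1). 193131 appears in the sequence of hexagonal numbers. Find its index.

311

Set n(2n−1) = 193131, giving 2n² − n − 193131 = 0.
The discriminant is 1 + 8·193131 = 1545049, and √1545049 = 1243.
So n = (1 + 1243) / 4 = 1244/4 = 311.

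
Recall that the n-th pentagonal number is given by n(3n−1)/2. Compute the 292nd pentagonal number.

127750

The 292nd pentagonal number is n(3n−1)/2 with n = 292.
292·(3·292 − 1)/2 = 292·875/2 = 127750.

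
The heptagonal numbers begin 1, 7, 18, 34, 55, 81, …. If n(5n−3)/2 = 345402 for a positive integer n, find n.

372

Set n(5n−3)/2 = 345402, giving 5n² − 3n − 690804 = 0.
The discriminant is 9 + 40·345402 = 13816089, and √13816089 = 3717.
So n = (3 + 3717) / 10 = 3720/10 = 372.
Check: 372·(5·372 − 3)/2 = 345402. ✓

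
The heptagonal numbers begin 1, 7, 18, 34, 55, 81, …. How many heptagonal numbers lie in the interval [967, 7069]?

34

The n-th heptagonal number is n(5n−3)/2.
Smallest index with value ≥ 967: n = 20 (giving 970).
Largest index with value ≤ 7069: n = 53 (giving 6943).
Indices 20 through 53: 34 terms.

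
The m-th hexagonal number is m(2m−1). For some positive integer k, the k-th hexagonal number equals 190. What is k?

Set n(2n−1) = 190, giving 2n² − n − 190 = 0.
So n = (1 + 39) / 4 = 40/4 = 10.

10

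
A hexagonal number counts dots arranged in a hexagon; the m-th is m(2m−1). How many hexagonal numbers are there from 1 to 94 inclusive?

7

The n-th hexagonal number is n(2n−1).
Smallest index with value ≥ 1: n = 1 (giving 1).
Largest index with value ≤ 94: n = 7 (giving 91).
Indices 1 through 7: 7 terms.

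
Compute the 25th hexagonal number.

1225

The 25th hexagonal number is n(2n−1) with n = 25.
25·(2·25 − 1) = 25·49 = 1225.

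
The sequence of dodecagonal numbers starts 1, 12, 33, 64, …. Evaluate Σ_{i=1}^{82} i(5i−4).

922213

Σ i(5i−4) = 5Σi² − 4Σi over i = 1..82.
Σi = 3403 and Σi² = 187165.
5·187165 − 4·3403 = 922213.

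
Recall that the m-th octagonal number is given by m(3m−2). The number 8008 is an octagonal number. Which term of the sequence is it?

Set n(3n−2) = 8008, giving 3n² − 2n − 8008 = 0.
So n = (2 + 310) / 6 = 312/6 = 52.
Check: 52·(3·52 − 2) = 8008. ✓

52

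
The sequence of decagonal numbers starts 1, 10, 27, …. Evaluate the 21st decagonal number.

1701

The 21st decagonal number is n(4n−3) with n = 21.
21·(4·21 − 3) = 21·81 = 1701.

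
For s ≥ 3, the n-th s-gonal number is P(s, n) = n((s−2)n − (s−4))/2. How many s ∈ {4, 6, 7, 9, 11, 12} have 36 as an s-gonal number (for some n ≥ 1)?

1

s = 4: P(4, 6) = 36. ✓
s = 6: P(6, 4) = 28 and P(6, 5) = 45; 36 is not s-gonal.
s = 7: P(7, 4) = 34 and P(7, 5) = 55; 36 is not s-gonal.
s = 9: P(9, 3) = 24 and P(9, 4) = 46; 36 is not s-gonal.
s = 11: P(11, 3) = 30 and P(11, 4) = 58; 36 is not s-gonal.
s = 12: P(12, 3) = 33 and P(12, 4) = 64; 36 is not s-gonal.
Hits: s ∈ {4} → 1.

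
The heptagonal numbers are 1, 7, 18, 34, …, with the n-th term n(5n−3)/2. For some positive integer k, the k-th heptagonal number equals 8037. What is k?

Set n(5n−3)/2 = 8037, giving 5n² − 3n − 16074 = 0.
The discriminant is 9 + 40·8037 = 321489, and √321489 = 567.
So n = (3 + 567) / 10 = 570/10 = 57.

57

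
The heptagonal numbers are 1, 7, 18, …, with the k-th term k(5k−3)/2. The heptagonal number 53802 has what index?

Set n(5n−3)/2 = 53802, giving 5n² − 3n − 107604 = 0.
So n = (3 + 1467) / 10 = 1470/10 = 147.

147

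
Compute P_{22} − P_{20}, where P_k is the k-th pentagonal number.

22·(3·22 − 1)/2 = 715 and 20·(3·20 − 1)/2 = 590.
Difference: 715 − 590 = 125.

125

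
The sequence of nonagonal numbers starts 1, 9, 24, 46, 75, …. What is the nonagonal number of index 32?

32·(7·32 − 5)/2 = 32·219/2 = 3504.

3504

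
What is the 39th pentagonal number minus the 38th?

115

Consecutive pentagonal numbers differ by 3n − 2: here 3·39 − 2 = 115.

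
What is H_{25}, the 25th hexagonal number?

The 25th hexagonal number is n(2n−1) with n = 25.
25·(2·25 − 1) = 25·49 = 1225.

1225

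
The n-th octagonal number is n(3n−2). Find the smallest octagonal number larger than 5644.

5720

Solve n(3n−2) > 5644 for integer n.
The largest n with value ≤ 5644 is 43 (since 5461 ≤ 5644 < 5720), so the first above is n = 44, value 5720.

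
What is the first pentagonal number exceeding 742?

782

Solve n(3n−1)/2 > 742 for integer n.
The largest n with value ≤ 742 is 22 (since 715 ≤ 742 < 782), so the first above is n = 23, value 782.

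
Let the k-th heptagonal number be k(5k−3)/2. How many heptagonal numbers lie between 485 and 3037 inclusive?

The n-th heptagonal number is n(5n−3)/2.
Smallest index with value ≥ 485: n = 15 (giving 540).
Largest index with value ≤ 3037: n = 35 (giving 3010).
Indices 15 through 35: 21 terms.

21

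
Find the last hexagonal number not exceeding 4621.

Solve n(2n−1) ≤ 4621 for integer n.
n = 48 gives 4560 ≤ 4621, while n = 49 gives 4753 > 4621; so the answer is 4560.

4560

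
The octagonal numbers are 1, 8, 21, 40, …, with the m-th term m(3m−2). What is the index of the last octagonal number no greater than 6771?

Solve n(3n−2) ≤ 6771 for integer n.
n = 47 gives 6533 ≤ 6771, while n = 48 gives 6816 > 6771; so the answer is index 47.

47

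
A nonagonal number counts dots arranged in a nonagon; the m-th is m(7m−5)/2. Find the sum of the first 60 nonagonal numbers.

Σ i(7i−5)/2 = (7Σi² − 5Σi) / 2 over i = 1..60.
Σi = 1830 and Σi² = 73810.
(7·73810 − 5·1830) / 2 = 507520/2 = 253760.

253760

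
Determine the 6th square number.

The 6th square number is n² with n = 6.
6² = 36.

36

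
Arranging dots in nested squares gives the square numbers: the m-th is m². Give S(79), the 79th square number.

6241

The 79th square number is n² with n = 79.
79² = 6241.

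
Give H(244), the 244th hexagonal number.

The 244th hexagonal number is n(2n−1) with n = 244.
244·(2·244 − 1) = 244·487 = 118828.

118828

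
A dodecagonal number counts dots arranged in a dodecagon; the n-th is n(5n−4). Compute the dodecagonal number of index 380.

720480

The 380th dodecagonal number is n(5n−4) with n = 380.
380·(5·380 − 4) = 380·1896 = 720480.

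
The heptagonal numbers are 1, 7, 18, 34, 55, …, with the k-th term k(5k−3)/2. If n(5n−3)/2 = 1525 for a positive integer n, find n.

25

Set n(5n−3)/2 = 1525, giving 5n² − 3n − 3050 = 0.
So n = (3 + 247) / 10 = 250/10 = 25.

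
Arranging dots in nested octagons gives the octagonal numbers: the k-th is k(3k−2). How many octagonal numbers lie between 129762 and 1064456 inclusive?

388

The n-th octagonal number is n(3n−2).
Smallest index with value ≥ 129762: n = 209 (giving 130625).
Largest index with value ≤ 1064456: n = 596 (giving 1064456).
Indices 209 through 596: 388 terms.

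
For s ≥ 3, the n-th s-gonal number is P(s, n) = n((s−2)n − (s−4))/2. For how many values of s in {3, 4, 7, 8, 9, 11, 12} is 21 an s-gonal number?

2

s = 3: P(3, 6) = 21. ✓
s = 4: P(4, 4) = 16 and P(4, 5) = 25; 21 is not s-gonal.
s = 7: P(7, 3) = 18 and P(7, 4) = 34; 21 is not s-gonal.
s = 8: P(8, 3) = 21. ✓
s = 9: P(9, 2) = 9 and P(9, 3) = 24; 21 is not s-gonal.
s = 11: P(11, 2) = 11 and P(11, 3) = 30; 21 is not s-gonal.
s = 12: P(12, 2) = 12 and P(12, 3) = 33; 21 is not s-gonal.
Hits: s ∈ {3, 8} → 2.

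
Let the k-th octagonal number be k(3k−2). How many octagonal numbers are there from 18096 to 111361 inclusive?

The n-th octagonal number is n(3n−2).
Smallest index with value ≥ 18096: n = 78 (giving 18096).
Largest index with value ≤ 111361: n = 193 (giving 111361).
Indices 78 through 193: 116 terms.

116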